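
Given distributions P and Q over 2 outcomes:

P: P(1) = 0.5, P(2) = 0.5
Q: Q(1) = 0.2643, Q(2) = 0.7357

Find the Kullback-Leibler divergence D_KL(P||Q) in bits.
0.1813 bits

D_KL(P||Q) = Σ P(x) log₂(P(x)/Q(x))

Computing term by term:
  P(1)·log₂(P(1)/Q(1)) = 0.5·log₂(0.5/0.2643) = 0.45988
  P(2)·log₂(P(2)/Q(2)) = 0.5·log₂(0.5/0.7357) = -0.27859

D_KL(P||Q) = 0.45988 - 0.27859 = 0.18129 ≈ 0.1813 bits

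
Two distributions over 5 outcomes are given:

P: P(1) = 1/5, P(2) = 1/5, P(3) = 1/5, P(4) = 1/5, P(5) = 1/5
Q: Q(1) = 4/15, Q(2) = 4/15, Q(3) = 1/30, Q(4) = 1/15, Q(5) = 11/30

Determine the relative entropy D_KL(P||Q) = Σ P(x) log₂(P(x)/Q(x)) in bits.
0.4931 bits

D_KL(P||Q) = Σ P(x) log₂(P(x)/Q(x))

Computing term by term:
  P(1)·log₂(P(1)/Q(1)) = (1/5)·log₂((1/5)/(4/15)) = -0.08301
  P(2)·log₂(P(2)/Q(2)) = (1/5)·log₂((1/5)/(4/15)) = -0.08301
  P(3)·log₂(P(3)/Q(3)) = (1/5)·log₂((1/5)/(1/30)) = 0.51699
  P(4)·log₂(P(4)/Q(4)) = (1/5)·log₂((1/5)/(1/15)) = 0.31699
  P(5)·log₂(P(5)/Q(5)) = (1/5)·log₂((1/5)/(11/30)) = -0.17489

D_KL(P||Q) = -0.08301 - 0.08301 + 0.51699 + 0.31699 - 0.17489 = 0.49307 ≈ 0.4931 bits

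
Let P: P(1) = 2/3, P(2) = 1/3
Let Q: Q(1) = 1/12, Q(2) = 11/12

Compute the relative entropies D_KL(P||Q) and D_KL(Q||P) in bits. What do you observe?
D_KL(P||Q) = 1.5135 bits, D_KL(Q||P) = 1.0878 bits. The two directions give different values (D_KL(P||Q) exceeds D_KL(Q||P) by 0.4257 bits): KL divergence is asymmetric.

D_KL(P||Q) = Σ P(x) log₂(P(x)/Q(x))

Computing term by term:
  P(1)·log₂(P(1)/Q(1)) = (2/3)·log₂((2/3)/(1/12)) = 2.00000
  P(2)·log₂(P(2)/Q(2)) = (1/3)·log₂((1/3)/(11/12)) = -0.48648

D_KL(P||Q) = 2.00000 - 0.48648 = 1.51352 ≈ 1.5135 bits

D_KL(Q||P) = Σ Q(x) log₂(Q(x)/P(x))

Computing term by term:
  Q(1)·log₂(Q(1)/P(1)) = (1/12)·log₂((1/12)/(2/3)) = -0.25000
  Q(2)·log₂(Q(2)/P(2)) = (11/12)·log₂((11/12)/(1/3)) = 1.33781

D_KL(Q||P) = -0.25000 + 1.33781 = 1.08781 ≈ 1.0878 bits

These are NOT equal (difference: 0.4257 bits). KL divergence is asymmetric: D_KL(P||Q) ≠ D_KL(Q||P) in general.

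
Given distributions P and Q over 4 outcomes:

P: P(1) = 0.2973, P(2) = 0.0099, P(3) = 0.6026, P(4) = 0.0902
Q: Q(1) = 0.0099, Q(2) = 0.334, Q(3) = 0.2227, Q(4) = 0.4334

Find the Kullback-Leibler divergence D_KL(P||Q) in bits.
2.0701 bits

D_KL(P||Q) = Σ P(x) log₂(P(x)/Q(x))

Computing term by term:
  P(1)·log₂(P(1)/Q(1)) = 0.2973·log₂(0.2973/0.0099) = 1.45925
  P(2)·log₂(P(2)/Q(2)) = 0.0099·log₂(0.0099/0.334) = -0.05026
  P(3)·log₂(P(3)/Q(3)) = 0.6026·log₂(0.6026/0.2227) = 0.86539
  P(4)·log₂(P(4)/Q(4)) = 0.0902·log₂(0.0902/0.4334) = -0.20426

D_KL(P||Q) = 1.45925 - 0.05026 + 0.86539 - 0.20426 = 2.07012 ≈ 2.0701 bits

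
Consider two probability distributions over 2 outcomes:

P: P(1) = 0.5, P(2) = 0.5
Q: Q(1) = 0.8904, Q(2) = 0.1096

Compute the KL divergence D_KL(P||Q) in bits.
0.6786 bits

D_KL(P||Q) = Σ P(x) log₂(P(x)/Q(x))

Computing term by term:
  P(1)·log₂(P(1)/Q(1)) = 0.5·log₂(0.5/0.8904) = -0.41626
  P(2)·log₂(P(2)/Q(2)) = 0.5·log₂(0.5/0.1096) = 1.09484

D_KL(P||Q) = -0.41626 + 1.09484 = 0.67858 ≈ 0.6786 bits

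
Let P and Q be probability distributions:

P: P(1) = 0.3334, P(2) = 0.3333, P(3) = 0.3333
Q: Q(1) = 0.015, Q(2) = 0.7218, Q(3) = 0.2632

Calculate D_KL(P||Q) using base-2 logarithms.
1.2337 bits

D_KL(P||Q) = Σ P(x) log₂(P(x)/Q(x))

Computing term by term:
  P(1)·log₂(P(1)/Q(1)) = 0.3334·log₂(0.3334/0.015) = 1.49170
  P(2)·log₂(P(2)/Q(2)) = 0.3333·log₂(0.3333/0.7218) = -0.37156
  P(3)·log₂(P(3)/Q(3)) = 0.3333·log₂(0.3333/0.2632) = 0.11354

D_KL(P||Q) = 1.49170 - 0.37156 + 0.11354 = 1.23368 ≈ 1.2337 bits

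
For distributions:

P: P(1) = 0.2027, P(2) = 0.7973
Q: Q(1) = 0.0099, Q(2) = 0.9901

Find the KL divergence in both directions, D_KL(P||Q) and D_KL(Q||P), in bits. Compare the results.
D_KL(P||Q) = 0.6338 bits, D_KL(Q||P) = 0.2662 bits. D_KL(P||Q) is larger than D_KL(Q||P) by 0.3676 bits; the two directions differ.

D_KL(P||Q) = Σ P(x) log₂(P(x)/Q(x))

Computing term by term:
  P(1)·log₂(P(1)/Q(1)) = 0.2027·log₂(0.2027/0.0099) = 0.88292
  P(2)·log₂(P(2)/Q(2)) = 0.7973·log₂(0.7973/0.9901) = -0.24912

D_KL(P||Q) = 0.88292 - 0.24912 = 0.63380 ≈ 0.6338 bits

D_KL(Q||P) = Σ Q(x) log₂(Q(x)/P(x))

Computing term by term:
  Q(1)·log₂(Q(1)/P(1)) = 0.0099·log₂(0.0099/0.2027) = -0.04312
  Q(2)·log₂(Q(2)/P(2)) = 0.9901·log₂(0.9901/0.7973) = 0.30936

D_KL(Q||P) = -0.04312 + 0.30936 = 0.26624 ≈ 0.2662 bits

These are NOT equal (difference: 0.3676 bits). KL divergence is asymmetric: D_KL(P||Q) ≠ D_KL(Q||P) in general.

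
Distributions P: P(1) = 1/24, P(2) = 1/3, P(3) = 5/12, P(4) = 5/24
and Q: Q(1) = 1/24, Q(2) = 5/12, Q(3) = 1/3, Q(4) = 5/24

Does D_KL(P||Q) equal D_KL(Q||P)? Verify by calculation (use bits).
D_KL(P||Q) = 0.0268 bits, D_KL(Q||P) = 0.0268 bits. Yes — for this pair D_KL(P||Q) = D_KL(Q||P).

D_KL(P||Q) = Σ P(x) log₂(P(x)/Q(x))

Computing term by term:
  P(1)·log₂(P(1)/Q(1)) = (1/24)·log₂((1/24)/(1/24)) = 0.00000
  P(2)·log₂(P(2)/Q(2)) = (1/3)·log₂((1/3)/(5/12)) = -0.10731
  P(3)·log₂(P(3)/Q(3)) = (5/12)·log₂((5/12)/(1/3)) = 0.13414
  P(4)·log₂(P(4)/Q(4)) = (5/24)·log₂((5/24)/(5/24)) = 0.00000

D_KL(P||Q) = 0.00000 - 0.10731 + 0.13414 + 0.00000 = 0.02683 ≈ 0.0268 bits

D_KL(Q||P) = Σ Q(x) log₂(Q(x)/P(x))

Computing term by term:
  Q(1)·log₂(Q(1)/P(1)) = (1/24)·log₂((1/24)/(1/24)) = 0.00000
  Q(2)·log₂(Q(2)/P(2)) = (5/12)·log₂((5/12)/(1/3)) = 0.13414
  Q(3)·log₂(Q(3)/P(3)) = (1/3)·log₂((1/3)/(5/12)) = -0.10731
  Q(4)·log₂(Q(4)/P(4)) = (5/24)·log₂((5/24)/(5/24)) = 0.00000

D_KL(Q||P) = 0.00000 + 0.13414 - 0.10731 + 0.00000 = 0.02683 ≈ 0.0268 bits

These ARE equal here. Q is P with outcomes relabeled (Q(2) = P(3), Q(3) = P(2)) by a relabeling that is its own inverse, so the two sums contain exactly the same terms in a different order. This is a special case — KL divergence is not symmetric in general: D_KL(P||Q) ≠ D_KL(Q||P) for most P, Q.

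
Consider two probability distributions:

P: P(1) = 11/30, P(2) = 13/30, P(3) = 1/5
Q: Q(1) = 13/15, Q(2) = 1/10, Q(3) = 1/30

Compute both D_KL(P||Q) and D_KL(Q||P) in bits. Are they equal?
D_KL(P||Q) = 0.9787 bits, D_KL(Q||P) = 0.7778 bits. No, they are not equal.

D_KL(P||Q) = Σ P(x) log₂(P(x)/Q(x))

Computing term by term:
  P(1)·log₂(P(1)/Q(1)) = (11/30)·log₂((11/30)/(13/15)) = -0.45504
  P(2)·log₂(P(2)/Q(2)) = (13/30)·log₂((13/30)/(1/10)) = 0.91671
  P(3)·log₂(P(3)/Q(3)) = (1/5)·log₂((1/5)/(1/30)) = 0.51699

D_KL(P||Q) = -0.45504 + 0.91671 + 0.51699 = 0.97866 ≈ 0.9787 bits

D_KL(Q||P) = Σ Q(x) log₂(Q(x)/P(x))

Computing term by term:
  Q(1)·log₂(Q(1)/P(1)) = (13/15)·log₂((13/15)/(11/30)) = 1.07554
  Q(2)·log₂(Q(2)/P(2)) = (1/10)·log₂((1/10)/(13/30)) = -0.21155
  Q(3)·log₂(Q(3)/P(3)) = (1/30)·log₂((1/30)/(1/5)) = -0.08617

D_KL(Q||P) = 1.07554 - 0.21155 - 0.08617 = 0.77782 ≈ 0.7778 bits

These are NOT equal (difference: 0.2009 bits). KL divergence is asymmetric: D_KL(P||Q) ≠ D_KL(Q||P) in general.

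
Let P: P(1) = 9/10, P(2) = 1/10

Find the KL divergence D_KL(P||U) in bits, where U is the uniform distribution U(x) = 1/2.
0.5310 bits

U(i) = 1/2 for all i

D_KL(P||U) = Σ P(x) log₂(P(x) / (1/2))
           = Σ P(x) log₂(P(x)) + log₂(2)
           = log₂(2) - H(P)

H(P) = -Σ P(x) log₂(P(x)):
  -P(1)·log₂(P(1)) = -(9/10)·log₂(9/10) = 0.13680
  -P(2)·log₂(P(2)) = -(1/10)·log₂(1/10) = 0.33219
H(P) = 0.13680 + 0.33219 = 0.46899 bits

log₂(2) = 1.00000 bits

D_KL(P||U) = 1.00000 - 0.46899 = 0.53101 ≈ 0.5310 bits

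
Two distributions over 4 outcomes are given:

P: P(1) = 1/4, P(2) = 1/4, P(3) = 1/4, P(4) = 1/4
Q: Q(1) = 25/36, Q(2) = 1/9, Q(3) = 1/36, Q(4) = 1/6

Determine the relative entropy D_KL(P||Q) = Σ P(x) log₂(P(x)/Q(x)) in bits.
0.8627 bits

D_KL(P||Q) = Σ P(x) log₂(P(x)/Q(x))

Computing term by term:
  P(1)·log₂(P(1)/Q(1)) = (1/4)·log₂((1/4)/(25/36)) = -0.36848
  P(2)·log₂(P(2)/Q(2)) = (1/4)·log₂((1/4)/(1/9)) = 0.29248
  P(3)·log₂(P(3)/Q(3)) = (1/4)·log₂((1/4)/(1/36)) = 0.79248
  P(4)·log₂(P(4)/Q(4)) = (1/4)·log₂((1/4)/(1/6)) = 0.14624

D_KL(P||Q) = -0.36848 + 0.29248 + 0.79248 + 0.14624 = 0.86272 ≈ 0.8627 bits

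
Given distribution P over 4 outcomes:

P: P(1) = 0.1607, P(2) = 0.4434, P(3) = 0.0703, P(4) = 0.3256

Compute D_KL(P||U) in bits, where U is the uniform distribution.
0.2595 bits

U(i) = 1/4 for all i

D_KL(P||U) = Σ P(x) log₂(P(x) / (1/4))
           = Σ P(x) log₂(P(x)) + log₂(4)
           = log₂(4) - H(P)

H(P) = -Σ P(x) log₂(P(x)):
  -P(1)·log₂(P(1)) = -(0.1607)·log₂(0.1607) = 0.42386
  -P(2)·log₂(P(2)) = -(0.4434)·log₂(0.4434) = 0.52025
  -P(3)·log₂(P(3)) = -(0.0703)·log₂(0.0703) = 0.26927
  -P(4)·log₂(P(4)) = -(0.3256)·log₂(0.3256) = 0.52709
H(P) = 0.42386 + 0.52025 + 0.26927 + 0.52709 = 1.74047 bits

log₂(4) = 2.00000 bits

D_KL(P||U) = 2.00000 - 1.74047 = 0.25953 ≈ 0.2595 bits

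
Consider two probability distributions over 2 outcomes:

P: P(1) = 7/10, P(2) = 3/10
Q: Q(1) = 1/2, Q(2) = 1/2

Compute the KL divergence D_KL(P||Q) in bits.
0.1187 bits

D_KL(P||Q) = Σ P(x) log₂(P(x)/Q(x))

Computing term by term:
  P(1)·log₂(P(1)/Q(1)) = (7/10)·log₂((7/10)/(1/2)) = 0.33980
  P(2)·log₂(P(2)/Q(2)) = (3/10)·log₂((3/10)/(1/2)) = -0.22109

D_KL(P||Q) = 0.33980 - 0.22109 = 0.11871 ≈ 0.1187 bits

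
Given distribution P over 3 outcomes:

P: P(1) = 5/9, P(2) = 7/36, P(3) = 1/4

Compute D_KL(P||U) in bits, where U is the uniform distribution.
0.1545 bits

U(i) = 1/3 for all i

D_KL(P||U) = Σ P(x) log₂(P(x) / (1/3))
           = Σ P(x) log₂(P(x)) + log₂(3)
           = log₂(3) - H(P)

H(P) = -Σ P(x) log₂(P(x)):
  -P(1)·log₂(P(1)) = -(5/9)·log₂(5/9) = 0.47111
  -P(2)·log₂(P(2)) = -(7/36)·log₂(7/36) = 0.45939
  -P(3)·log₂(P(3)) = -(1/4)·log₂(1/4) = 0.50000
H(P) = 0.47111 + 0.45939 + 0.50000 = 1.43050 bits

log₂(3) = 1.58496 bits

D_KL(P||U) = 1.58496 - 1.43050 = 0.15446 ≈ 0.1545 bits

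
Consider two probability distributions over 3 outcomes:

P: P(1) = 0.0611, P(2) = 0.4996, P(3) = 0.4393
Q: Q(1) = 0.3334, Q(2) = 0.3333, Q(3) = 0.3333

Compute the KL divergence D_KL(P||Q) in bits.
0.3172 bits

D_KL(P||Q) = Σ P(x) log₂(P(x)/Q(x))

Computing term by term:
  P(1)·log₂(P(1)/Q(1)) = 0.0611·log₂(0.0611/0.3334) = -0.14957
  P(2)·log₂(P(2)/Q(2)) = 0.4996·log₂(0.4996/0.3333) = 0.29174
  P(3)·log₂(P(3)/Q(3)) = 0.4393·log₂(0.4393/0.3333) = 0.17501

D_KL(P||Q) = -0.14957 + 0.29174 + 0.17501 = 0.31718 ≈ 0.3172 bits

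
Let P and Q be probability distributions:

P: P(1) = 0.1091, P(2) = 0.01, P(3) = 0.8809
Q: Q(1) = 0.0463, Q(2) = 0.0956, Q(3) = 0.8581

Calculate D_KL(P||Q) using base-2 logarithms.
0.1357 bits

D_KL(P||Q) = Σ P(x) log₂(P(x)/Q(x))

Computing term by term:
  P(1)·log₂(P(1)/Q(1)) = 0.1091·log₂(0.1091/0.0463) = 0.13491
  P(2)·log₂(P(2)/Q(2)) = 0.01·log₂(0.01/0.0956) = -0.03257
  P(3)·log₂(P(3)/Q(3)) = 0.8809·log₂(0.8809/0.8581) = 0.03333

D_KL(P||Q) = 0.13491 - 0.03257 + 0.03333 = 0.13567 ≈ 0.1357 bits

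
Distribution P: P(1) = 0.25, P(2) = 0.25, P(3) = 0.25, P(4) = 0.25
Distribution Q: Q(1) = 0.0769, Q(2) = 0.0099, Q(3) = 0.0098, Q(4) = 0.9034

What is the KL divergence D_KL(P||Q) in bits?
2.2947 bits

D_KL(P||Q) = Σ P(x) log₂(P(x)/Q(x))

Computing term by term:
  P(1)·log₂(P(1)/Q(1)) = 0.25·log₂(0.25/0.0769) = 0.42522
  P(2)·log₂(P(2)/Q(2)) = 0.25·log₂(0.25/0.0099) = 1.16459
  P(3)·log₂(P(3)/Q(3)) = 0.25·log₂(0.25/0.0098) = 1.16825
  P(4)·log₂(P(4)/Q(4)) = 0.25·log₂(0.25/0.9034) = -0.46336

D_KL(P||Q) = 0.42522 + 1.16459 + 1.16825 - 0.46336 = 2.29470 ≈ 2.2947 bits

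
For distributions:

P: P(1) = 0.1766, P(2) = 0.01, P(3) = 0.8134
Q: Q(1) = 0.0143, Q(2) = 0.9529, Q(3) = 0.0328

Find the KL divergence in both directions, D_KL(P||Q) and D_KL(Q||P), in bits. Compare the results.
D_KL(P||Q) = 4.3425 bits, D_KL(Q||P) = 6.0608 bits. D_KL(Q||P) is larger than D_KL(P||Q) by 1.7183 bits; the two directions differ.

D_KL(P||Q) = Σ P(x) log₂(P(x)/Q(x))

Computing term by term:
  P(1)·log₂(P(1)/Q(1)) = 0.1766·log₂(0.1766/0.0143) = 0.64042
  P(2)·log₂(P(2)/Q(2)) = 0.01·log₂(0.01/0.9529) = -0.06574
  P(3)·log₂(P(3)/Q(3)) = 0.8134·log₂(0.8134/0.0328) = 3.76783

D_KL(P||Q) = 0.64042 - 0.06574 + 3.76783 = 4.34251 ≈ 4.3425 bits

D_KL(Q||P) = Σ Q(x) log₂(Q(x)/P(x))

Computing term by term:
  Q(1)·log₂(Q(1)/P(1)) = 0.0143·log₂(0.0143/0.1766) = -0.05186
  Q(2)·log₂(Q(2)/P(2)) = 0.9529·log₂(0.9529/0.01) = 6.26461
  Q(3)·log₂(Q(3)/P(3)) = 0.0328·log₂(0.0328/0.8134) = -0.15194

D_KL(Q||P) = -0.05186 + 6.26461 - 0.15194 = 6.06081 ≈ 6.0608 bits

These are NOT equal (difference: 1.7183 bits). KL divergence is asymmetric: D_KL(P||Q) ≠ D_KL(Q||P) in general.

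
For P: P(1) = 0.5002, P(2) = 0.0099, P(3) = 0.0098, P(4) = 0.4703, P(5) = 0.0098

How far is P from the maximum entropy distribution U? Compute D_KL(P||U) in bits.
1.1135 bits

U(i) = 1/5 for all i

D_KL(P||U) = Σ P(x) log₂(P(x) / (1/5))
           = Σ P(x) log₂(P(x)) + log₂(5)
           = log₂(5) - H(P)

H(P) = -Σ P(x) log₂(P(x)):
  -P(1)·log₂(P(1)) = -(0.5002)·log₂(0.5002) = 0.49991
  -P(2)·log₂(P(2)) = -(0.0099)·log₂(0.0099) = 0.06592
  -P(3)·log₂(P(3)) = -(0.0098)·log₂(0.0098) = 0.06540
  -P(4)·log₂(P(4)) = -(0.4703)·log₂(0.4703) = 0.51185
  -P(5)·log₂(P(5)) = -(0.0098)·log₂(0.0098) = 0.06540
H(P) = 0.49991 + 0.06592 + 0.06540 + 0.51185 + 0.06540 = 1.20848 bits

log₂(5) = 2.32193 bits

D_KL(P||U) = 2.32193 - 1.20848 = 1.11345 ≈ 1.1135 bits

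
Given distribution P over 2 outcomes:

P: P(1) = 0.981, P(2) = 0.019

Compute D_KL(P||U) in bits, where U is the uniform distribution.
0.8642 bits

U(i) = 1/2 for all i

D_KL(P||U) = Σ P(x) log₂(P(x) / (1/2))
           = Σ P(x) log₂(P(x)) + log₂(2)
           = log₂(2) - H(P)

H(P) = -Σ P(x) log₂(P(x)):
  -P(1)·log₂(P(1)) = -(0.981)·log₂(0.981) = 0.02715
  -P(2)·log₂(P(2)) = -(0.019)·log₂(0.019) = 0.10864
H(P) = 0.02715 + 0.10864 = 0.13579 bits

log₂(2) = 1.00000 bits

D_KL(P||U) = 1.00000 - 0.13579 = 0.86421 ≈ 0.8642 bits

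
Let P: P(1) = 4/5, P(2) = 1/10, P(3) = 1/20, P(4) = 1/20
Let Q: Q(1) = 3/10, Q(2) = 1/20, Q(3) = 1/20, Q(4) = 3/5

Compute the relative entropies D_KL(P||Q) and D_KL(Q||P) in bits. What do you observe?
D_KL(P||Q) = 1.0528 bits, D_KL(Q||P) = 1.6765 bits. The two directions give different values (D_KL(Q||P) exceeds D_KL(P||Q) by 0.6237 bits): KL divergence is asymmetric.

D_KL(P||Q) = Σ P(x) log₂(P(x)/Q(x))

Computing term by term:
  P(1)·log₂(P(1)/Q(1)) = (4/5)·log₂((4/5)/(3/10)) = 1.13203
  P(2)·log₂(P(2)/Q(2)) = (1/10)·log₂((1/10)/(1/20)) = 0.10000
  P(3)·log₂(P(3)/Q(3)) = (1/20)·log₂((1/20)/(1/20)) = 0.00000
  P(4)·log₂(P(4)/Q(4)) = (1/20)·log₂((1/20)/(3/5)) = -0.17925

D_KL(P||Q) = 1.13203 + 0.10000 + 0.00000 - 0.17925 = 1.05278 ≈ 1.0528 bits

D_KL(Q||P) = Σ Q(x) log₂(Q(x)/P(x))

Computing term by term:
  Q(1)·log₂(Q(1)/P(1)) = (3/10)·log₂((3/10)/(4/5)) = -0.42451
  Q(2)·log₂(Q(2)/P(2)) = (1/20)·log₂((1/20)/(1/10)) = -0.05000
  Q(3)·log₂(Q(3)/P(3)) = (1/20)·log₂((1/20)/(1/20)) = 0.00000
  Q(4)·log₂(Q(4)/P(4)) = (3/5)·log₂((3/5)/(1/20)) = 2.15098

D_KL(Q||P) = -0.42451 - 0.05000 + 0.00000 + 2.15098 = 1.67647 ≈ 1.6765 bits

These are NOT equal (difference: 0.6237 bits). KL divergence is asymmetric: D_KL(P||Q) ≠ D_KL(Q||P) in general.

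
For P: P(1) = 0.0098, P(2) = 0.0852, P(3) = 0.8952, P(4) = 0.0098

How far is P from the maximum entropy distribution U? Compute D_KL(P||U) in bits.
1.4235 bits

U(i) = 1/4 for all i

D_KL(P||U) = Σ P(x) log₂(P(x) / (1/4))
           = Σ P(x) log₂(P(x)) + log₂(4)
           = log₂(4) - H(P)

H(P) = -Σ P(x) log₂(P(x)):
  -P(1)·log₂(P(1)) = -(0.0098)·log₂(0.0098) = 0.06540
  -P(2)·log₂(P(2)) = -(0.0852)·log₂(0.0852) = 0.30272
  -P(3)·log₂(P(3)) = -(0.8952)·log₂(0.8952) = 0.14298
  -P(4)·log₂(P(4)) = -(0.0098)·log₂(0.0098) = 0.06540
H(P) = 0.06540 + 0.30272 + 0.14298 + 0.06540 = 0.57650 bits

log₂(4) = 2.00000 bits

D_KL(P||U) = 2.00000 - 0.57650 = 1.42350 ≈ 1.4235 bits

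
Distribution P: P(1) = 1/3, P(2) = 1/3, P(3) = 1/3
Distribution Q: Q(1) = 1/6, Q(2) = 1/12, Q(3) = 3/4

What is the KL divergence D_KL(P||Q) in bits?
0.6100 bits

D_KL(P||Q) = Σ P(x) log₂(P(x)/Q(x))

Computing term by term:
  P(1)·log₂(P(1)/Q(1)) = (1/3)·log₂((1/3)/(1/6)) = 0.33333
  P(2)·log₂(P(2)/Q(2)) = (1/3)·log₂((1/3)/(1/12)) = 0.66667
  P(3)·log₂(P(3)/Q(3)) = (1/3)·log₂((1/3)/(3/4)) = -0.38998

D_KL(P||Q) = 0.33333 + 0.66667 - 0.38998 = 0.61002 ≈ 0.6100 bits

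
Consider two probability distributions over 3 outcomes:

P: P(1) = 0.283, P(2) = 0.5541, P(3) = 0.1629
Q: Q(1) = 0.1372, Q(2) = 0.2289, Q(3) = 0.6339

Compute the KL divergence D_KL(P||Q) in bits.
0.6830 bits

D_KL(P||Q) = Σ P(x) log₂(P(x)/Q(x))

Computing term by term:
  P(1)·log₂(P(1)/Q(1)) = 0.283·log₂(0.283/0.1372) = 0.29560
  P(2)·log₂(P(2)/Q(2)) = 0.5541·log₂(0.5541/0.2289) = 0.70672
  P(3)·log₂(P(3)/Q(3)) = 0.1629·log₂(0.1629/0.6339) = -0.31933

D_KL(P||Q) = 0.29560 + 0.70672 - 0.31933 = 0.68299 ≈ 0.6830 bits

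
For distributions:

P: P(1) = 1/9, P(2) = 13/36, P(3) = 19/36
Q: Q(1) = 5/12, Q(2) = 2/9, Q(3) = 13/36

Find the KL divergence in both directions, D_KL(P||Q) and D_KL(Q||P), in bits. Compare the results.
D_KL(P||Q) = 0.3300 bits, D_KL(Q||P) = 0.4412 bits. D_KL(Q||P) is larger than D_KL(P||Q) by 0.1112 bits; the two directions differ.

D_KL(P||Q) = Σ P(x) log₂(P(x)/Q(x))

Computing term by term:
  P(1)·log₂(P(1)/Q(1)) = (1/9)·log₂((1/9)/(5/12)) = -0.21188
  P(2)·log₂(P(2)/Q(2)) = (13/36)·log₂((13/36)/(2/9)) = 0.25294
  P(3)·log₂(P(3)/Q(3)) = (19/36)·log₂((19/36)/(13/36)) = 0.28895

D_KL(P||Q) = -0.21188 + 0.25294 + 0.28895 = 0.33001 ≈ 0.3300 bits

D_KL(Q||P) = Σ Q(x) log₂(Q(x)/P(x))

Computing term by term:
  Q(1)·log₂(Q(1)/P(1)) = (5/12)·log₂((5/12)/(1/9)) = 0.79454
  Q(2)·log₂(Q(2)/P(2)) = (2/9)·log₂((2/9)/(13/36)) = -0.15565
  Q(3)·log₂(Q(3)/P(3)) = (13/36)·log₂((13/36)/(19/36)) = -0.19770

D_KL(Q||P) = 0.79454 - 0.15565 - 0.19770 = 0.44119 ≈ 0.4412 bits

These are NOT equal (difference: 0.1112 bits). KL divergence is asymmetric: D_KL(P||Q) ≠ D_KL(Q||P) in general.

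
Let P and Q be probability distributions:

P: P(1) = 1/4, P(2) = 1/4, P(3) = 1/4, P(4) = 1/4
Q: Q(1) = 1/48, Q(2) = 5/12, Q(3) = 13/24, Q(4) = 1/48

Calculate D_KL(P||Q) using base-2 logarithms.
1.3294 bits

D_KL(P||Q) = Σ P(x) log₂(P(x)/Q(x))

Computing term by term:
  P(1)·log₂(P(1)/Q(1)) = (1/4)·log₂((1/4)/(1/48)) = 0.89624
  P(2)·log₂(P(2)/Q(2)) = (1/4)·log₂((1/4)/(5/12)) = -0.18424
  P(3)·log₂(P(3)/Q(3)) = (1/4)·log₂((1/4)/(13/24)) = -0.27887
  P(4)·log₂(P(4)/Q(4)) = (1/4)·log₂((1/4)/(1/48)) = 0.89624

D_KL(P||Q) = 0.89624 - 0.18424 - 0.27887 + 0.89624 = 1.32937 ≈ 1.3294 bits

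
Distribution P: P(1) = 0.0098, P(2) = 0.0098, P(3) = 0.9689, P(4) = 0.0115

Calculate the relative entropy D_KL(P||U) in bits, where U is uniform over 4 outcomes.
1.7510 bits

U(i) = 1/4 for all i

D_KL(P||U) = Σ P(x) log₂(P(x) / (1/4))
           = Σ P(x) log₂(P(x)) + log₂(4)
           = log₂(4) - H(P)

H(P) = -Σ P(x) log₂(P(x)):
  -P(1)·log₂(P(1)) = -(0.0098)·log₂(0.0098) = 0.06540
  -P(2)·log₂(P(2)) = -(0.0098)·log₂(0.0098) = 0.06540
  -P(3)·log₂(P(3)) = -(0.9689)·log₂(0.9689) = 0.04416
  -P(4)·log₂(P(4)) = -(0.0115)·log₂(0.0115) = 0.07409
H(P) = 0.06540 + 0.06540 + 0.04416 + 0.07409 = 0.24905 bits

log₂(4) = 2.00000 bits

D_KL(P||U) = 2.00000 - 0.24905 = 1.75095 ≈ 1.7510 bits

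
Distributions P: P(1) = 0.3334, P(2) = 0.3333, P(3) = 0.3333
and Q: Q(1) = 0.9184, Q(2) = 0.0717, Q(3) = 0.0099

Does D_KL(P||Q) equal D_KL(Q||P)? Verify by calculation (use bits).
D_KL(P||Q) = 1.9424 bits, D_KL(Q||P) = 1.1334 bits. No — D_KL(P||Q) ≠ D_KL(Q||P) for this pair.

D_KL(P||Q) = Σ P(x) log₂(P(x)/Q(x))

Computing term by term:
  P(1)·log₂(P(1)/Q(1)) = 0.3334·log₂(0.3334/0.9184) = -0.48739
  P(2)·log₂(P(2)/Q(2)) = 0.3333·log₂(0.3333/0.0717) = 0.73885
  P(3)·log₂(P(3)/Q(3)) = 0.3333·log₂(0.3333/0.0099) = 1.69091

D_KL(P||Q) = -0.48739 + 0.73885 + 1.69091 = 1.94237 ≈ 1.9424 bits

D_KL(Q||P) = Σ Q(x) log₂(Q(x)/P(x))

Computing term by term:
  Q(1)·log₂(Q(1)/P(1)) = 0.9184·log₂(0.9184/0.3334) = 1.34258
  Q(2)·log₂(Q(2)/P(2)) = 0.0717·log₂(0.0717/0.3333) = -0.15894
  Q(3)·log₂(Q(3)/P(3)) = 0.0099·log₂(0.0099/0.3333) = -0.05023

D_KL(Q||P) = 1.34258 - 0.15894 - 0.05023 = 1.13341 ≈ 1.1334 bits

These are NOT equal (difference: 0.8090 bits). KL divergence is asymmetric: D_KL(P||Q) ≠ D_KL(Q||P) in general.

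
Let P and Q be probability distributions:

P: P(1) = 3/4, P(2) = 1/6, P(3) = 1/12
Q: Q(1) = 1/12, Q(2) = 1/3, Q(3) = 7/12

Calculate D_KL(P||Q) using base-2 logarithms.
1.9768 bits

D_KL(P||Q) = Σ P(x) log₂(P(x)/Q(x))

Computing term by term:
  P(1)·log₂(P(1)/Q(1)) = (3/4)·log₂((3/4)/(1/12)) = 2.37744
  P(2)·log₂(P(2)/Q(2)) = (1/6)·log₂((1/6)/(1/3)) = -0.16667
  P(3)·log₂(P(3)/Q(3)) = (1/12)·log₂((1/12)/(7/12)) = -0.23395

D_KL(P||Q) = 2.37744 - 0.16667 - 0.23395 = 1.97682 ≈ 1.9768 bits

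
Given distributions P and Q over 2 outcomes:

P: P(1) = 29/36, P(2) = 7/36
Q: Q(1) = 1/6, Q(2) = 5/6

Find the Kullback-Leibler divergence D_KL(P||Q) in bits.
1.4228 bits

D_KL(P||Q) = Σ P(x) log₂(P(x)/Q(x))

Computing term by term:
  P(1)·log₂(P(1)/Q(1)) = (29/36)·log₂((29/36)/(1/6)) = 1.83104
  P(2)·log₂(P(2)/Q(2)) = (7/36)·log₂((7/36)/(5/6)) = -0.40824

D_KL(P||Q) = 1.83104 - 0.40824 = 1.42280 ≈ 1.4228 bits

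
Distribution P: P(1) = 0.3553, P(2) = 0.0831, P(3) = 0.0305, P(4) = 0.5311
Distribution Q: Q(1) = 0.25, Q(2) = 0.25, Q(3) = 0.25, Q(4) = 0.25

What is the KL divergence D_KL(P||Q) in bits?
0.5329 bits

D_KL(P||Q) = Σ P(x) log₂(P(x)/Q(x))

Computing term by term:
  P(1)·log₂(P(1)/Q(1)) = 0.3553·log₂(0.3553/0.25) = 0.18018
  P(2)·log₂(P(2)/Q(2)) = 0.0831·log₂(0.0831/0.25) = -0.13205
  P(3)·log₂(P(3)/Q(3)) = 0.0305·log₂(0.0305/0.25) = -0.09257
  P(4)·log₂(P(4)/Q(4)) = 0.5311·log₂(0.5311/0.25) = 0.57734

D_KL(P||Q) = 0.18018 - 0.13205 - 0.09257 + 0.57734 = 0.53290 ≈ 0.5329 bits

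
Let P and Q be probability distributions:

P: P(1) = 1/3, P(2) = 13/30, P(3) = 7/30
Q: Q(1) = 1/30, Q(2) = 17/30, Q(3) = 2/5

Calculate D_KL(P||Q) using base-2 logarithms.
0.7582 bits

D_KL(P||Q) = Σ P(x) log₂(P(x)/Q(x))

Computing term by term:
  P(1)·log₂(P(1)/Q(1)) = (1/3)·log₂((1/3)/(1/30)) = 1.10731
  P(2)·log₂(P(2)/Q(2)) = (13/30)·log₂((13/30)/(17/30)) = -0.16771
  P(3)·log₂(P(3)/Q(3)) = (7/30)·log₂((7/30)/(2/5)) = -0.18144

D_KL(P||Q) = 1.10731 - 0.16771 - 0.18144 = 0.75816 ≈ 0.7582 bits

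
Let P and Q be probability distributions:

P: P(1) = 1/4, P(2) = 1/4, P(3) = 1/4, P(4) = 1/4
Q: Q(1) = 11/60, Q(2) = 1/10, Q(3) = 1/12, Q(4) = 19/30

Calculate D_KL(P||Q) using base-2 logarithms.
0.5033 bits

D_KL(P||Q) = Σ P(x) log₂(P(x)/Q(x))

Computing term by term:
  P(1)·log₂(P(1)/Q(1)) = (1/4)·log₂((1/4)/(11/60)) = 0.11186
  P(2)·log₂(P(2)/Q(2)) = (1/4)·log₂((1/4)/(1/10)) = 0.33048
  P(3)·log₂(P(3)/Q(3)) = (1/4)·log₂((1/4)/(1/12)) = 0.39624
  P(4)·log₂(P(4)/Q(4)) = (1/4)·log₂((1/4)/(19/30)) = -0.33526

D_KL(P||Q) = 0.11186 + 0.33048 + 0.39624 - 0.33526 = 0.50332 ≈ 0.5033 bits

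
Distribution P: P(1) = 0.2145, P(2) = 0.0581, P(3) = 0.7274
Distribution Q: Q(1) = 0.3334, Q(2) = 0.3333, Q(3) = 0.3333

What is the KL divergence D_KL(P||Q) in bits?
0.5361 bits

D_KL(P||Q) = Σ P(x) log₂(P(x)/Q(x))

Computing term by term:
  P(1)·log₂(P(1)/Q(1)) = 0.2145·log₂(0.2145/0.3334) = -0.13648
  P(2)·log₂(P(2)/Q(2)) = 0.0581·log₂(0.0581/0.3333) = -0.14642
  P(3)·log₂(P(3)/Q(3)) = 0.7274·log₂(0.7274/0.3333) = 0.81900

D_KL(P||Q) = -0.13648 - 0.14642 + 0.81900 = 0.53610 ≈ 0.5361 bits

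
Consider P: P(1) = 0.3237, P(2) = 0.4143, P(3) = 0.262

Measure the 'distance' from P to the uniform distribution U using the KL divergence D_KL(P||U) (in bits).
0.0253 bits

U(i) = 1/3 for all i

D_KL(P||U) = Σ P(x) log₂(P(x) / (1/3))
           = Σ P(x) log₂(P(x)) + log₂(3)
           = log₂(3) - H(P)

H(P) = -Σ P(x) log₂(P(x)):
  -P(1)·log₂(P(1)) = -(0.3237)·log₂(0.3237) = 0.52675
  -P(2)·log₂(P(2)) = -(0.4143)·log₂(0.4143) = 0.52668
  -P(3)·log₂(P(3)) = -(0.262)·log₂(0.262) = 0.50628
H(P) = 0.52675 + 0.52668 + 0.50628 = 1.55971 bits

log₂(3) = 1.58496 bits

D_KL(P||U) = 1.58496 - 1.55971 = 0.02525 ≈ 0.0253 bits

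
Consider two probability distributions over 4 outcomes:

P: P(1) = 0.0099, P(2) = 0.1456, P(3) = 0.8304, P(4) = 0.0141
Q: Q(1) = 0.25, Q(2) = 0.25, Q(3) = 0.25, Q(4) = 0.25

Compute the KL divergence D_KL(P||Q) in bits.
1.2200 bits

D_KL(P||Q) = Σ P(x) log₂(P(x)/Q(x))

Computing term by term:
  P(1)·log₂(P(1)/Q(1)) = 0.0099·log₂(0.0099/0.25) = -0.04612
  P(2)·log₂(P(2)/Q(2)) = 0.1456·log₂(0.1456/0.25) = -0.11356
  P(3)·log₂(P(3)/Q(3)) = 0.8304·log₂(0.8304/0.25) = 1.43815
  P(4)·log₂(P(4)/Q(4)) = 0.0141·log₂(0.0141/0.25) = -0.05849

D_KL(P||Q) = -0.04612 - 0.11356 + 1.43815 - 0.05849 = 1.21998 ≈ 1.2200 bits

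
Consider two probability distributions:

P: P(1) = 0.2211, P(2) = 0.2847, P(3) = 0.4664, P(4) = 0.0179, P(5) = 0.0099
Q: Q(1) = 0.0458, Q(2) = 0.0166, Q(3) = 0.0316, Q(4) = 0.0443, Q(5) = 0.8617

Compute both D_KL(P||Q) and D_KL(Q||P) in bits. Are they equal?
D_KL(P||Q) = 3.3936 bits, D_KL(Q||P) = 5.3156 bits. No, they are not equal.

D_KL(P||Q) = Σ P(x) log₂(P(x)/Q(x))

Computing term by term:
  P(1)·log₂(P(1)/Q(1)) = 0.2211·log₂(0.2211/0.0458) = 0.50218
  P(2)·log₂(P(2)/Q(2)) = 0.2847·log₂(0.2847/0.0166) = 1.16732
  P(3)·log₂(P(3)/Q(3)) = 0.4664·log₂(0.4664/0.0316) = 1.81130
  P(4)·log₂(P(4)/Q(4)) = 0.0179·log₂(0.0179/0.0443) = -0.02340
  P(5)·log₂(P(5)/Q(5)) = 0.0099·log₂(0.0099/0.8617) = -0.06379

D_KL(P||Q) = 0.50218 + 1.16732 + 1.81130 - 0.02340 - 0.06379 = 3.39361 ≈ 3.3936 bits

D_KL(Q||P) = Σ Q(x) log₂(Q(x)/P(x))

Computing term by term:
  Q(1)·log₂(Q(1)/P(1)) = 0.0458·log₂(0.0458/0.2211) = -0.10402
  Q(2)·log₂(Q(2)/P(2)) = 0.0166·log₂(0.0166/0.2847) = -0.06806
  Q(3)·log₂(Q(3)/P(3)) = 0.0316·log₂(0.0316/0.4664) = -0.12272
  Q(4)·log₂(Q(4)/P(4)) = 0.0443·log₂(0.0443/0.0179) = 0.05792
  Q(5)·log₂(Q(5)/P(5)) = 0.8617·log₂(0.8617/0.0099) = 5.55246

D_KL(Q||P) = -0.10402 - 0.06806 - 0.12272 + 0.05792 + 5.55246 = 5.31558 ≈ 5.3156 bits

These are NOT equal (difference: 1.9220 bits). KL divergence is asymmetric: D_KL(P||Q) ≠ D_KL(Q||P) in general.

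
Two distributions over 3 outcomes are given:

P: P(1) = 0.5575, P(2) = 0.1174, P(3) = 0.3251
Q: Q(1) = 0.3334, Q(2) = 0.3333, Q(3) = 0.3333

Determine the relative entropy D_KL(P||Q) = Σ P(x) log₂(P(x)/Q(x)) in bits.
0.2251 bits

D_KL(P||Q) = Σ P(x) log₂(P(x)/Q(x))

Computing term by term:
  P(1)·log₂(P(1)/Q(1)) = 0.5575·log₂(0.5575/0.3334) = 0.41351
  P(2)·log₂(P(2)/Q(2)) = 0.1174·log₂(0.1174/0.3333) = -0.17673
  P(3)·log₂(P(3)/Q(3)) = 0.3251·log₂(0.3251/0.3333) = -0.01168

D_KL(P||Q) = 0.41351 - 0.17673 - 0.01168 = 0.22510 ≈ 0.2251 bits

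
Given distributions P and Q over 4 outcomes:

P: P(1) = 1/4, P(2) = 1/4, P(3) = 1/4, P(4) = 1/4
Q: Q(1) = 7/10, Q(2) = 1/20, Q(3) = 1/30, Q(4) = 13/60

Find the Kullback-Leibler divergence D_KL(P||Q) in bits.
0.9875 bits

D_KL(P||Q) = Σ P(x) log₂(P(x)/Q(x))

Computing term by term:
  P(1)·log₂(P(1)/Q(1)) = (1/4)·log₂((1/4)/(7/10)) = -0.37136
  P(2)·log₂(P(2)/Q(2)) = (1/4)·log₂((1/4)/(1/20)) = 0.58048
  P(3)·log₂(P(3)/Q(3)) = (1/4)·log₂((1/4)/(1/30)) = 0.72672
  P(4)·log₂(P(4)/Q(4)) = (1/4)·log₂((1/4)/(13/60)) = 0.05161

D_KL(P||Q) = -0.37136 + 0.58048 + 0.72672 + 0.05161 = 0.98745 ≈ 0.9875 bits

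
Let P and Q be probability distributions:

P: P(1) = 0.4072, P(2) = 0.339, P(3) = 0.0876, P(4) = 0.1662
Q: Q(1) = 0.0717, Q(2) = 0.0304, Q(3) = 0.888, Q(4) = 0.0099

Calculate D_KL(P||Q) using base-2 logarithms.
2.5834 bits

D_KL(P||Q) = Σ P(x) log₂(P(x)/Q(x))

Computing term by term:
  P(1)·log₂(P(1)/Q(1)) = 0.4072·log₂(0.4072/0.0717) = 1.02032
  P(2)·log₂(P(2)/Q(2)) = 0.339·log₂(0.339/0.0304) = 1.17943
  P(3)·log₂(P(3)/Q(3)) = 0.0876·log₂(0.0876/0.888) = -0.29272
  P(4)·log₂(P(4)/Q(4)) = 0.1662·log₂(0.1662/0.0099) = 0.67633

D_KL(P||Q) = 1.02032 + 1.17943 - 0.29272 + 0.67633 = 2.58336 ≈ 2.5834 bits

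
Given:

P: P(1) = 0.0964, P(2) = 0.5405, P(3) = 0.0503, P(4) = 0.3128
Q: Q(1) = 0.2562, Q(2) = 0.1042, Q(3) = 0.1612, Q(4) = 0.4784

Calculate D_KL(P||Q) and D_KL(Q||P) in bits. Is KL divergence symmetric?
D_KL(P||Q) = 0.8715 bits, D_KL(Q||P) = 0.6779 bits. No, KL divergence is not symmetric.

D_KL(P||Q) = Σ P(x) log₂(P(x)/Q(x))

Computing term by term:
  P(1)·log₂(P(1)/Q(1)) = 0.0964·log₂(0.0964/0.2562) = -0.13594
  P(2)·log₂(P(2)/Q(2)) = 0.5405·log₂(0.5405/0.1042) = 1.28365
  P(3)·log₂(P(3)/Q(3)) = 0.0503·log₂(0.0503/0.1612) = -0.08452
  P(4)·log₂(P(4)/Q(4)) = 0.3128·log₂(0.3128/0.4784) = -0.19174

D_KL(P||Q) = -0.13594 + 1.28365 - 0.08452 - 0.19174 = 0.87145 ≈ 0.8715 bits

D_KL(Q||P) = Σ Q(x) log₂(Q(x)/P(x))

Computing term by term:
  Q(1)·log₂(Q(1)/P(1)) = 0.2562·log₂(0.2562/0.0964) = 0.36128
  Q(2)·log₂(Q(2)/P(2)) = 0.1042·log₂(0.1042/0.5405) = -0.24747
  Q(3)·log₂(Q(3)/P(3)) = 0.1612·log₂(0.1612/0.0503) = 0.27085
  Q(4)·log₂(Q(4)/P(4)) = 0.4784·log₂(0.4784/0.3128) = 0.29325

D_KL(Q||P) = 0.36128 - 0.24747 + 0.27085 + 0.29325 = 0.67791 ≈ 0.6779 bits

These are NOT equal (difference: 0.1936 bits). KL divergence is asymmetric: D_KL(P||Q) ≠ D_KL(Q||P) in general.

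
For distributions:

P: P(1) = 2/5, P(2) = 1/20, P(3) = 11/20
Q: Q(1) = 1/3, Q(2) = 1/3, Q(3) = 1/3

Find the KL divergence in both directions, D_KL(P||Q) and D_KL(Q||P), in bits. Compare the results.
D_KL(P||Q) = 0.3657 bits, D_KL(Q||P) = 0.5838 bits. D_KL(Q||P) is larger than D_KL(P||Q) by 0.2181 bits; the two directions differ.

D_KL(P||Q) = Σ P(x) log₂(P(x)/Q(x))

Computing term by term:
  P(1)·log₂(P(1)/Q(1)) = (2/5)·log₂((2/5)/(1/3)) = 0.10521
  P(2)·log₂(P(2)/Q(2)) = (1/20)·log₂((1/20)/(1/3)) = -0.13685
  P(3)·log₂(P(3)/Q(3)) = (11/20)·log₂((11/20)/(1/3)) = 0.39736

D_KL(P||Q) = 0.10521 - 0.13685 + 0.39736 = 0.36572 ≈ 0.3657 bits

D_KL(Q||P) = Σ Q(x) log₂(Q(x)/P(x))

Computing term by term:
  Q(1)·log₂(Q(1)/P(1)) = (1/3)·log₂((1/3)/(2/5)) = -0.08768
  Q(2)·log₂(Q(2)/P(2)) = (1/3)·log₂((1/3)/(1/20)) = 0.91232
  Q(3)·log₂(Q(3)/P(3)) = (1/3)·log₂((1/3)/(11/20)) = -0.24082

D_KL(Q||P) = -0.08768 + 0.91232 - 0.24082 = 0.58382 ≈ 0.5838 bits

These are NOT equal (difference: 0.2181 bits). KL divergence is asymmetric: D_KL(P||Q) ≠ D_KL(Q||P) in general.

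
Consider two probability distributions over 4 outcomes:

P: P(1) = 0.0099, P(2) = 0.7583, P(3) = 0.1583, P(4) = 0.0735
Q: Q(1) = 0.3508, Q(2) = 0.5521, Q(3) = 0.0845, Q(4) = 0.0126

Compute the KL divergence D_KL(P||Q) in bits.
0.6266 bits

D_KL(P||Q) = Σ P(x) log₂(P(x)/Q(x))

Computing term by term:
  P(1)·log₂(P(1)/Q(1)) = 0.0099·log₂(0.0099/0.3508) = -0.05096
  P(2)·log₂(P(2)/Q(2)) = 0.7583·log₂(0.7583/0.5521) = 0.34718
  P(3)·log₂(P(3)/Q(3)) = 0.1583·log₂(0.1583/0.0845) = 0.14336
  P(4)·log₂(P(4)/Q(4)) = 0.0735·log₂(0.0735/0.0126) = 0.18701

D_KL(P||Q) = -0.05096 + 0.34718 + 0.14336 + 0.18701 = 0.62659 ≈ 0.6266 bits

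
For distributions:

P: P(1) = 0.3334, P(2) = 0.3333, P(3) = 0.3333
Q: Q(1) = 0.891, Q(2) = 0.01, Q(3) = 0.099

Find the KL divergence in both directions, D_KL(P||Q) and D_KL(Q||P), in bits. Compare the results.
D_KL(P||Q) = 1.7970 bits, D_KL(Q||P) = 1.0396 bits. D_KL(P||Q) is larger than D_KL(Q||P) by 0.7574 bits; the two directions differ.

D_KL(P||Q) = Σ P(x) log₂(P(x)/Q(x))

Computing term by term:
  P(1)·log₂(P(1)/Q(1)) = 0.3334·log₂(0.3334/0.891) = -0.47282
  P(2)·log₂(P(2)/Q(2)) = 0.3333·log₂(0.3333/0.01) = 1.68608
  P(3)·log₂(P(3)/Q(3)) = 0.3333·log₂(0.3333/0.099) = 0.58372

D_KL(P||Q) = -0.47282 + 1.68608 + 0.58372 = 1.79698 ≈ 1.7970 bits

D_KL(Q||P) = Σ Q(x) log₂(Q(x)/P(x))

Computing term by term:
  Q(1)·log₂(Q(1)/P(1)) = 0.891·log₂(0.891/0.3334) = 1.26359
  Q(2)·log₂(Q(2)/P(2)) = 0.01·log₂(0.01/0.3333) = -0.05059
  Q(3)·log₂(Q(3)/P(3)) = 0.099·log₂(0.099/0.3333) = -0.17338

D_KL(Q||P) = 1.26359 - 0.05059 - 0.17338 = 1.03962 ≈ 1.0396 bits

These are NOT equal (difference: 0.7574 bits). KL divergence is asymmetric: D_KL(P||Q) ≠ D_KL(Q||P) in general.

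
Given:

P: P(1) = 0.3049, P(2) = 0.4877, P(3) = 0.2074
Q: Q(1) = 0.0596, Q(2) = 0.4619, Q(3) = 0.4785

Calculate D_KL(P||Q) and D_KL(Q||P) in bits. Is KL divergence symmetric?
D_KL(P||Q) = 0.5061 bits, D_KL(Q||P) = 0.4005 bits. No, KL divergence is not symmetric.

D_KL(P||Q) = Σ P(x) log₂(P(x)/Q(x))

Computing term by term:
  P(1)·log₂(P(1)/Q(1)) = 0.3049·log₂(0.3049/0.0596) = 0.71802
  P(2)·log₂(P(2)/Q(2)) = 0.4877·log₂(0.4877/0.4619) = 0.03824
  P(3)·log₂(P(3)/Q(3)) = 0.2074·log₂(0.2074/0.4785) = -0.25015

D_KL(P||Q) = 0.71802 + 0.03824 - 0.25015 = 0.50611 ≈ 0.5061 bits

D_KL(Q||P) = Σ Q(x) log₂(Q(x)/P(x))

Computing term by term:
  Q(1)·log₂(Q(1)/P(1)) = 0.0596·log₂(0.0596/0.3049) = -0.14036
  Q(2)·log₂(Q(2)/P(2)) = 0.4619·log₂(0.4619/0.4877) = -0.03622
  Q(3)·log₂(Q(3)/P(3)) = 0.4785·log₂(0.4785/0.2074) = 0.57712

D_KL(Q||P) = -0.14036 - 0.03622 + 0.57712 = 0.40054 ≈ 0.4005 bits

These are NOT equal (difference: 0.1056 bits). KL divergence is asymmetric: D_KL(P||Q) ≠ D_KL(Q||P) in general.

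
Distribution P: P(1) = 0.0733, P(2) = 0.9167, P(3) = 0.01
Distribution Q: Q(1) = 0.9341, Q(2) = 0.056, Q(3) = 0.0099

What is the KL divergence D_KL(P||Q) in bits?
3.4280 bits

D_KL(P||Q) = Σ P(x) log₂(P(x)/Q(x))

Computing term by term:
  P(1)·log₂(P(1)/Q(1)) = 0.0733·log₂(0.0733/0.9341) = -0.26914
  P(2)·log₂(P(2)/Q(2)) = 0.9167·log₂(0.9167/0.056) = 3.69701
  P(3)·log₂(P(3)/Q(3)) = 0.01·log₂(0.01/0.0099) = 0.00014

D_KL(P||Q) = -0.26914 + 3.69701 + 0.00014 = 3.42801 ≈ 3.4280 bits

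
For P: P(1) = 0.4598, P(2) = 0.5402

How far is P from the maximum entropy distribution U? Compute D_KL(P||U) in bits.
0.0047 bits

U(i) = 1/2 for all i

D_KL(P||U) = Σ P(x) log₂(P(x) / (1/2))
           = Σ P(x) log₂(P(x)) + log₂(2)
           = log₂(2) - H(P)

H(P) = -Σ P(x) log₂(P(x)):
  -P(1)·log₂(P(1)) = -(0.4598)·log₂(0.4598) = 0.51540
  -P(2)·log₂(P(2)) = -(0.5402)·log₂(0.5402) = 0.47993
H(P) = 0.51540 + 0.47993 = 0.99533 bits

log₂(2) = 1.00000 bits

D_KL(P||U) = 1.00000 - 0.99533 = 0.00467 ≈ 0.0047 bits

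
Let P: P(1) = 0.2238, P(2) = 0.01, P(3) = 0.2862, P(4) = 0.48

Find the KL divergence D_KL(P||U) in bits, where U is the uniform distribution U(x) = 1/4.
0.4254 bits

U(i) = 1/4 for all i

D_KL(P||U) = Σ P(x) log₂(P(x) / (1/4))
           = Σ P(x) log₂(P(x)) + log₂(4)
           = log₂(4) - H(P)

H(P) = -Σ P(x) log₂(P(x)):
  -P(1)·log₂(P(1)) = -(0.2238)·log₂(0.2238) = 0.48334
  -P(2)·log₂(P(2)) = -(0.01)·log₂(0.01) = 0.06644
  -P(3)·log₂(P(3)) = -(0.2862)·log₂(0.2862) = 0.51656
  -P(4)·log₂(P(4)) = -(0.48)·log₂(0.48) = 0.50827
H(P) = 0.48334 + 0.06644 + 0.51656 + 0.50827 = 1.57461 bits

log₂(4) = 2.00000 bits

D_KL(P||U) = 2.00000 - 1.57461 = 0.42539 ≈ 0.4254 bits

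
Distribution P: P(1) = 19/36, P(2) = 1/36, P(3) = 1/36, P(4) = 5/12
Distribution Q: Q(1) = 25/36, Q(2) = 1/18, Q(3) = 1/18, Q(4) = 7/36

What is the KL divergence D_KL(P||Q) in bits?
0.1936 bits

D_KL(P||Q) = Σ P(x) log₂(P(x)/Q(x))

Computing term by term:
  P(1)·log₂(P(1)/Q(1)) = (19/36)·log₂((19/36)/(25/36)) = -0.20896
  P(2)·log₂(P(2)/Q(2)) = (1/36)·log₂((1/36)/(1/18)) = -0.02778
  P(3)·log₂(P(3)/Q(3)) = (1/36)·log₂((1/36)/(1/18)) = -0.02778
  P(4)·log₂(P(4)/Q(4)) = (5/12)·log₂((5/12)/(7/36)) = 0.45814

D_KL(P||Q) = -0.20896 - 0.02778 - 0.02778 + 0.45814 = 0.19362 ≈ 0.1936 bits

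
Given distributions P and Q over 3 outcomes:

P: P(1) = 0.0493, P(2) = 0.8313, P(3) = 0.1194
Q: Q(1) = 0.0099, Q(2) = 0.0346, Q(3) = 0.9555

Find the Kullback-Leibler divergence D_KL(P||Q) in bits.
3.5687 bits

D_KL(P||Q) = Σ P(x) log₂(P(x)/Q(x))

Computing term by term:
  P(1)·log₂(P(1)/Q(1)) = 0.0493·log₂(0.0493/0.0099) = 0.11418
  P(2)·log₂(P(2)/Q(2)) = 0.8313·log₂(0.8313/0.0346) = 3.81278
  P(3)·log₂(P(3)/Q(3)) = 0.1194·log₂(0.1194/0.9555) = -0.35825

D_KL(P||Q) = 0.11418 + 3.81278 - 0.35825 = 3.56871 ≈ 3.5687 bits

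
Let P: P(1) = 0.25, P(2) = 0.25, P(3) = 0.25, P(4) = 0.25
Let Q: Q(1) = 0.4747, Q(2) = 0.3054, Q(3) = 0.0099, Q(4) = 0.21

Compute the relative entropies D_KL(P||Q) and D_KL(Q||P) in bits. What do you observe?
D_KL(P||Q) = 0.9240 bits, D_KL(Q||P) = 0.4284 bits. The two directions give different values (D_KL(P||Q) exceeds D_KL(Q||P) by 0.4956 bits): KL divergence is asymmetric.

D_KL(P||Q) = Σ P(x) log₂(P(x)/Q(x))

Computing term by term:
  P(1)·log₂(P(1)/Q(1)) = 0.25·log₂(0.25/0.4747) = -0.23127
  P(2)·log₂(P(2)/Q(2)) = 0.25·log₂(0.25/0.3054) = -0.07219
  P(3)·log₂(P(3)/Q(3)) = 0.25·log₂(0.25/0.0099) = 1.16459
  P(4)·log₂(P(4)/Q(4)) = 0.25·log₂(0.25/0.21) = 0.06288

D_KL(P||Q) = -0.23127 - 0.07219 + 1.16459 + 0.06288 = 0.92401 ≈ 0.9240 bits

D_KL(Q||P) = Σ Q(x) log₂(Q(x)/P(x))

Computing term by term:
  Q(1)·log₂(Q(1)/P(1)) = 0.4747·log₂(0.4747/0.25) = 0.43914
  Q(2)·log₂(Q(2)/P(2)) = 0.3054·log₂(0.3054/0.25) = 0.08819
  Q(3)·log₂(Q(3)/P(3)) = 0.0099·log₂(0.0099/0.25) = -0.04612
  Q(4)·log₂(Q(4)/P(4)) = 0.21·log₂(0.21/0.25) = -0.05282

D_KL(Q||P) = 0.43914 + 0.08819 - 0.04612 - 0.05282 = 0.42839 ≈ 0.4284 bits

These are NOT equal (difference: 0.4956 bits). KL divergence is asymmetric: D_KL(P||Q) ≠ D_KL(Q||P) in general.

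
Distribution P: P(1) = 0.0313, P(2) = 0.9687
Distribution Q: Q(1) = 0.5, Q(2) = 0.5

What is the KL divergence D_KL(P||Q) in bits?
0.7991 bits

D_KL(P||Q) = Σ P(x) log₂(P(x)/Q(x))

Computing term by term:
  P(1)·log₂(P(1)/Q(1)) = 0.0313·log₂(0.0313/0.5) = -0.12513
  P(2)·log₂(P(2)/Q(2)) = 0.9687·log₂(0.9687/0.5) = 0.92426

D_KL(P||Q) = -0.12513 + 0.92426 = 0.79913 ≈ 0.7991 bits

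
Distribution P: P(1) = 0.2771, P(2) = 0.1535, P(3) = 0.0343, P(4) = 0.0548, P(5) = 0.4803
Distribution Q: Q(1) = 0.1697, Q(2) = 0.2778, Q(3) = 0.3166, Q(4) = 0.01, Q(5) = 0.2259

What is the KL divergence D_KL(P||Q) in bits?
0.6119 bits

D_KL(P||Q) = Σ P(x) log₂(P(x)/Q(x))

Computing term by term:
  P(1)·log₂(P(1)/Q(1)) = 0.2771·log₂(0.2771/0.1697) = 0.19603
  P(2)·log₂(P(2)/Q(2)) = 0.1535·log₂(0.1535/0.2778) = -0.13137
  P(3)·log₂(P(3)/Q(3)) = 0.0343·log₂(0.0343/0.3166) = -0.10998
  P(4)·log₂(P(4)/Q(4)) = 0.0548·log₂(0.0548/0.01) = 0.13449
  P(5)·log₂(P(5)/Q(5)) = 0.4803·log₂(0.4803/0.2259) = 0.52269

D_KL(P||Q) = 0.19603 - 0.13137 - 0.10998 + 0.13449 + 0.52269 = 0.61186 ≈ 0.6119 bits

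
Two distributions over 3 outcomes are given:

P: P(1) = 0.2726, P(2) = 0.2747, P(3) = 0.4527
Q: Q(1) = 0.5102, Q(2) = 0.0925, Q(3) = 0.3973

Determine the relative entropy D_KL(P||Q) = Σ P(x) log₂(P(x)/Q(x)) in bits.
0.2701 bits

D_KL(P||Q) = Σ P(x) log₂(P(x)/Q(x))

Computing term by term:
  P(1)·log₂(P(1)/Q(1)) = 0.2726·log₂(0.2726/0.5102) = -0.24651
  P(2)·log₂(P(2)/Q(2)) = 0.2747·log₂(0.2747/0.0925) = 0.43137
  P(3)·log₂(P(3)/Q(3)) = 0.4527·log₂(0.4527/0.3973) = 0.08526

D_KL(P||Q) = -0.24651 + 0.43137 + 0.08526 = 0.27012 ≈ 0.2701 bits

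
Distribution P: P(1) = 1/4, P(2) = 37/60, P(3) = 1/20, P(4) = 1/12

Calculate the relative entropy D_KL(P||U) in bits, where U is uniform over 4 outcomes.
0.5551 bits

U(i) = 1/4 for all i

D_KL(P||U) = Σ P(x) log₂(P(x) / (1/4))
           = Σ P(x) log₂(P(x)) + log₂(4)
           = log₂(4) - H(P)

H(P) = -Σ P(x) log₂(P(x)):
  -P(1)·log₂(P(1)) = -(1/4)·log₂(1/4) = 0.50000
  -P(2)·log₂(P(2)) = -(37/60)·log₂(37/60) = 0.43009
  -P(3)·log₂(P(3)) = -(1/20)·log₂(1/20) = 0.21610
  -P(4)·log₂(P(4)) = -(1/12)·log₂(1/12) = 0.29875
H(P) = 0.50000 + 0.43009 + 0.21610 + 0.29875 = 1.44494 bits

log₂(4) = 2.00000 bits

D_KL(P||U) = 2.00000 - 1.44494 = 0.55506 ≈ 0.5551 bits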